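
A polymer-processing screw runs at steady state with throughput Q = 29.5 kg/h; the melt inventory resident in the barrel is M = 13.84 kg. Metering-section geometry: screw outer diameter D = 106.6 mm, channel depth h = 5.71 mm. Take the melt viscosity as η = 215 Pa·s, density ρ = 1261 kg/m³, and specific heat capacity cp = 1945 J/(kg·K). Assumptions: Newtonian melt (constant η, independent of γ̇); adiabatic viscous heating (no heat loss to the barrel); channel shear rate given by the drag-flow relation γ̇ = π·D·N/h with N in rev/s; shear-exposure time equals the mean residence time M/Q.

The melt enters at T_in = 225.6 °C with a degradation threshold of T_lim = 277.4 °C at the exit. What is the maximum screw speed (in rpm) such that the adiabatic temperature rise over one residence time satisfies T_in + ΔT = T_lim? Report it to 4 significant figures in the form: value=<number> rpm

Throughput in SI: Q_s = 29.5 kg/h ÷ 3600 s/h = 0.00819444 kg/s
Mean residence time: t_res = M/Q_s = 13.84 kg / 0.00819444 kg/s = 1688.95 s
D = 106.6 mm = 0.1066 m;  h = 5.71 mm = 0.00571 m
ΔT_a = T_lim − T_in = 277.4 °C − 225.6 °C = 51.8 K
γ̇_max² = ΔT_a·ρ·cp/(η·t_res) = 51.8·1261·1945/(215·1688.95) = 349.872 s⁻²
γ̇_max = sqrt(349.872) = 18.7049 s⁻¹
N_max = γ̇_max·h / (π·D) = 18.7049 · 0.00571 / (π · 0.1066) = 0.318921 rev/s = 19.1353 rpm

value=19.14 rpm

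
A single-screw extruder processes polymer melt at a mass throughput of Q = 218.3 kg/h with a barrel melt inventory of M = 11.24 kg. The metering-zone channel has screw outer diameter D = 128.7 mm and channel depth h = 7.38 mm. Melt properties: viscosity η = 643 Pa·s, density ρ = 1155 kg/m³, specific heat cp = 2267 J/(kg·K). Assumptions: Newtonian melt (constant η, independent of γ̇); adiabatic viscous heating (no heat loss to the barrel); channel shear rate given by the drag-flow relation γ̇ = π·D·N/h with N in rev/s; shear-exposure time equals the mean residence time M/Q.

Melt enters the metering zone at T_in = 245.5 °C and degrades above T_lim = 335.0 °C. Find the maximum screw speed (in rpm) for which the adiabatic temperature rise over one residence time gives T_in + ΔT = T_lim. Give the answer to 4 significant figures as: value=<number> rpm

Convert throughput: Q = 218.3 kg/h = 218.3/3600 = 0.0606389 kg/s
Mean residence time: t_res = M/Q_s = 11.24 kg / 0.0606389 kg/s = 185.36 s
Convert to metres: D = 0.1287 m, h = 0.00738 m
ΔT_a = T_lim − T_in = 335.0 °C − 245.5 °C = 89.5 K
γ̇_max² = ΔT_a·ρ·cp / (η·t_res) = [89.5 × 1155 × 2267] / [643 × 185.36] = 1966.21 s⁻²
γ̇_max = √1966.21 = 44.342 s⁻¹
N_max = γ̇_max·h / (π·D) = 44.342 · 0.00738 / (π · 0.1287) = 0.809363 rev/s = 48.5618 rpm

value=48.56 rpm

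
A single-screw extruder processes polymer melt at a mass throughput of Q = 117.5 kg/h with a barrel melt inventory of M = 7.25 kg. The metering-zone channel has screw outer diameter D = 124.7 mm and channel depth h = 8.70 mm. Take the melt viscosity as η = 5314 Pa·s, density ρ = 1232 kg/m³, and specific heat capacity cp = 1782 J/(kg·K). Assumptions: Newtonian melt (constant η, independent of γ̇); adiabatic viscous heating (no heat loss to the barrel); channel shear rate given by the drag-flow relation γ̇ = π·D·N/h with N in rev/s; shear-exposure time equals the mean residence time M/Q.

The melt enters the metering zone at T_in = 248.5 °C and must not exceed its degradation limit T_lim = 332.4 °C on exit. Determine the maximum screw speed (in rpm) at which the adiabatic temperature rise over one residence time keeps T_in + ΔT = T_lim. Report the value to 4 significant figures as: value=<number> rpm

value=16.64 rpm

Convert throughput: Q = 117.5 kg/h = 117.5/3600 = 0.0326389 kg/s
Mean residence time: t_res = M/Q_s = 7.25 kg / 0.0326389 kg/s = 222.128 s
D = 124.7 mm = 0.1247 m;  h = 8.70 mm = 0.0087 m
Allowable rise: ΔT_a = T_lim − T_in = 332.4 − 248.5 = 83.9 K
Invert ΔT = ηγ̇²t_res/(ρcp) for γ̇: γ̇_max² = ΔT_a ρ cp / (η t_res) = 83.9·1232·1782 / (5314·222.128) = 156.047 s⁻²
γ̇_max = √156.047 = 12.4919 s⁻¹
Solve γ̇ = πDN/h for N: N_max = γ̇_max·h/(π·D) = 12.4919 × 0.0087 / (π × 0.1247) = 0.277416 rev/s = 16.6449 rpm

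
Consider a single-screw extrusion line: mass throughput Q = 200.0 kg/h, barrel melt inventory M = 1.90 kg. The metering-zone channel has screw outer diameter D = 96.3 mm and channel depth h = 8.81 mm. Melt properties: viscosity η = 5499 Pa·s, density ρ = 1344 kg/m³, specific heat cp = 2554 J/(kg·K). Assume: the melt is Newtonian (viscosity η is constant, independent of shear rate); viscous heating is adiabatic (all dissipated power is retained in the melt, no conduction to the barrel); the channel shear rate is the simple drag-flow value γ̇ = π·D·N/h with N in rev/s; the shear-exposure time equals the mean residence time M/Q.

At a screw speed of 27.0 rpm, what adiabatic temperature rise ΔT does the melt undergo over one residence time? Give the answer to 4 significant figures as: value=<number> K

value=13.08 K

Q_s = Q / 3600 = 200.0 / 3600 = 0.0555556 kg/s
Mean residence time: t_res = M/Q_s = 1.90 kg / 0.0555556 kg/s = 34.2 s
Geometry in metres: D = 96.3 mm → 0.0963 m, h = 8.81 mm → 0.00881 m; screw speed N = 27.0 rpm = 0.45 rev/s
γ̇ = π·D·N / h = π · 0.0963 · 0.45 / 0.00881 = 15.453 s⁻¹
ΔT = η·γ̇²·t_res/(ρ·cp) = [5499 × 15.453² × 34.2] / [1344 × 2554] = 13.0832 K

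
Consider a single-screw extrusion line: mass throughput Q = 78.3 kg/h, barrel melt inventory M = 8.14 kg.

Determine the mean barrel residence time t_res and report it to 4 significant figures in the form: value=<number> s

Q_s = Q / 3600 = 78.3 / 3600 = 0.02175 kg/s
t_res = M / Q_s = 8.14 ÷ 0.02175 = 374.253 s

value=374.3 s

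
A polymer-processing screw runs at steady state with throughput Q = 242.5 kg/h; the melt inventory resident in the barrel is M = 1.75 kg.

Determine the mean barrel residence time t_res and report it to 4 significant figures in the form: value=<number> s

value=25.98 s

Convert throughput: Q = 242.5 kg/h = 242.5/3600 = 0.0673611 kg/s
Mean residence time: t_res = M/Q_s = 1.75 kg / 0.0673611 kg/s = 25.9794 s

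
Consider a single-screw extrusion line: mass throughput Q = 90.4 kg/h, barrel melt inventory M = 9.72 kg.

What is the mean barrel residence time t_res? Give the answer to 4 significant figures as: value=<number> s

value=387.1 s

Convert throughput: Q = 90.4 kg/h = 90.4/3600 = 0.0251111 kg/s
Mean residence time: t_res = M/Q_s = 9.72 kg / 0.0251111 kg/s = 387.08 s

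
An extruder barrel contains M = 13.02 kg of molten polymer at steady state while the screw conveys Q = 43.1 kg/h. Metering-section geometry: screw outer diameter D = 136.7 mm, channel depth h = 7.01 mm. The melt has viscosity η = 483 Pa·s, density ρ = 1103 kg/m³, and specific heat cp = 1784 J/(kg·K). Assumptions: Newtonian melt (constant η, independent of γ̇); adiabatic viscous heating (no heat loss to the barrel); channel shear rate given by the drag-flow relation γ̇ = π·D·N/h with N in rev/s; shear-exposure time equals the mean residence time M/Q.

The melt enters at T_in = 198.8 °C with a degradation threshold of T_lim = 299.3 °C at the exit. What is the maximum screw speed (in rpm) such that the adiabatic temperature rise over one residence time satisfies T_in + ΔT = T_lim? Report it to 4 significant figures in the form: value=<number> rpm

Convert throughput: Q = 43.1 kg/h = 43.1/3600 = 0.0119722 kg/s
t_res = M / Q_s = 13.02 ÷ 0.0119722 = 1087.52 s
Geometry in SI: D = 136.7 mm → 0.1367 m, h = 7.01 mm → 0.00701 m
ΔT_a = T_lim − T_in = 299.3 °C − 198.8 °C = 100.5 K
γ̇_max² = ΔT_a·ρ·cp / (η·t_res) = [100.5 × 1103 × 1784] / [483 × 1087.52] = 376.49 s⁻²
γ̇_max = sqrt(376.49) = 19.4033 s⁻¹
N_max = γ̇_max h / (πD) = 19.4033·0.00701/(π·0.1367) = 0.31672 rev/s → ×60 = 19.0032 rpm

value=19.00 rpm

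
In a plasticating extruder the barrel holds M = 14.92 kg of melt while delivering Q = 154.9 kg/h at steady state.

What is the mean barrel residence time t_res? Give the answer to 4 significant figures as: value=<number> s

Q_s = Q / 3600 = 154.9 / 3600 = 0.0430278 kg/s
t_res = M / Q_s = 14.92 ÷ 0.0430278 = 346.753 s

value=346.8 s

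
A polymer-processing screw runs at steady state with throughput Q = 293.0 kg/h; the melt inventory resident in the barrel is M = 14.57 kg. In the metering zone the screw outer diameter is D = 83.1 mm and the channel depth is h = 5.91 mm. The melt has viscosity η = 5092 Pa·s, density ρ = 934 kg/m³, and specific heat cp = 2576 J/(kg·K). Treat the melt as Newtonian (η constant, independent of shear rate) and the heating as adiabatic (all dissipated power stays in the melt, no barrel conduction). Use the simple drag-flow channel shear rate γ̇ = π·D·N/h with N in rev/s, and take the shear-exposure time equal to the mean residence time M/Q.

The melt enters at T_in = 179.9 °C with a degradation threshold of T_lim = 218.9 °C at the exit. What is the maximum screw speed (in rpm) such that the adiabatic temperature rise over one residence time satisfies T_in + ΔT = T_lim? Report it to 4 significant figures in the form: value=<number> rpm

Throughput in SI: Q_s = 293.0 kg/h ÷ 3600 s/h = 0.0813889 kg/s
t_res = M / Q_s = 14.57 ÷ 0.0813889 = 179.017 s
D = 83.1 mm = 0.0831 m;  h = 5.91 mm = 0.00591 m
ΔT_a = T_lim − T_in = 218.9 − 179.9 = 39 K
γ̇_max² = ΔT_a·ρ·cp/(η·t_res) = 39·934·2576/(5092·179.017) = 102.938 s⁻²
γ̇_max = √102.938 = 10.1458 s⁻¹
N_max = γ̇_max h / (πD) = 10.1458·0.00591/(π·0.0831) = 0.22968 rev/s → ×60 = 13.7808 rpm

value=13.78 rpm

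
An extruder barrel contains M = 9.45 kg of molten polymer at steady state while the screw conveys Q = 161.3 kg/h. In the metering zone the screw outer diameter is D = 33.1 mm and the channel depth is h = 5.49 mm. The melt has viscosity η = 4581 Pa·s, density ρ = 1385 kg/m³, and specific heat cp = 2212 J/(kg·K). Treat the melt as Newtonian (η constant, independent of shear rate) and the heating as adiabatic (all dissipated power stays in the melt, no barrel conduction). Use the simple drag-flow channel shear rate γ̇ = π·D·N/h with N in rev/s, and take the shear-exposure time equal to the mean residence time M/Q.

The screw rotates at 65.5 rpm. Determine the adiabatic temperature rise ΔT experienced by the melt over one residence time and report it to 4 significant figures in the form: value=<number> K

Throughput in SI: Q_s = 161.3 kg/h ÷ 3600 s/h = 0.0448056 kg/s
Mean residence time: t_res = M/Q_s = 9.45 kg / 0.0448056 kg/s = 210.911 s
Geometry in metres: D = 33.1 mm → 0.0331 m, h = 5.49 mm → 0.00549 m; screw speed N = 65.5 rpm = 1.09167 rev/s
γ̇ = π D N / h = (π)(0.0331)(1.09167) / 0.00549 = 20.6774 s⁻¹
ΔT = η·γ̇²·t_res/(ρ·cp) = [4581 × 20.6774² × 210.911] / [1385 × 2212] = 134.839 K

value=134.8 K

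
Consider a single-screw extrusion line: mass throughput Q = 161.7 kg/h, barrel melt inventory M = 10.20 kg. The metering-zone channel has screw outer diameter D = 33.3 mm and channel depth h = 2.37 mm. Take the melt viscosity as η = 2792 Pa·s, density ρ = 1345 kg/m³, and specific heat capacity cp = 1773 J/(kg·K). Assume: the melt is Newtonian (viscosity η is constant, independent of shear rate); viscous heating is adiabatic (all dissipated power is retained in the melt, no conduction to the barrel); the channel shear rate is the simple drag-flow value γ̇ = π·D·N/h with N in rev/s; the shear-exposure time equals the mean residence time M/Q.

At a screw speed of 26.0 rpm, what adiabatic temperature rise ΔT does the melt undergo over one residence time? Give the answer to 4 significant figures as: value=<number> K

value=97.28 K

Throughput in SI: Q_s = 161.7 kg/h ÷ 3600 s/h = 0.0449167 kg/s
t_res = M / Q_s = 10.20 ÷ 0.0449167 = 227.087 s
D = 33.3 mm = 0.0333 m;  h = 2.37 mm = 0.00237 m;  N = 26.0 rpm / 60 = 0.433333 rev/s
γ̇ = π·D·N / h = π · 0.0333 · 0.433333 / 0.00237 = 19.1279 s⁻¹
ΔT = η·γ̇²·t_res / (ρ·cp) = 2792 · (19.1279)² · 227.087 / (1345 · 1773) = 97.2776 K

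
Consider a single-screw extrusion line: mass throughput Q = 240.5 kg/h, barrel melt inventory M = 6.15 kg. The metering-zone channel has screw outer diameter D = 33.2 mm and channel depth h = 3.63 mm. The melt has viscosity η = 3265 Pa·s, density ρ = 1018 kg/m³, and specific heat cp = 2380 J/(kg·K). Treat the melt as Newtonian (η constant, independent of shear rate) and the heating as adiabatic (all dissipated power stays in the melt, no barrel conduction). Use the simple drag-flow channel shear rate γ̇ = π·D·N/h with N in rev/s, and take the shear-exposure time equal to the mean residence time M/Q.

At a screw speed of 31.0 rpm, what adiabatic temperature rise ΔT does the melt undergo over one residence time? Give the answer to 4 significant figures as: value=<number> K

Convert throughput: Q = 240.5 kg/h = 240.5/3600 = 0.0668056 kg/s
Mean residence time: t_res = M/Q_s = 6.15 kg / 0.0668056 kg/s = 92.0582 s
D = 33.2 mm = 0.0332 m;  h = 3.63 mm = 0.00363 m;  N = 31.0 rpm / 60 = 0.516667 rev/s
Shear rate: γ̇ = πDN/h = π·0.0332·0.516667/0.00363 = 14.8454 s⁻¹
ΔT = η·γ̇²·t_res / (ρ·cp) = 3265 · (14.8454)² · 92.0582 / (1018 · 2380) = 27.3404 K

value=27.34 K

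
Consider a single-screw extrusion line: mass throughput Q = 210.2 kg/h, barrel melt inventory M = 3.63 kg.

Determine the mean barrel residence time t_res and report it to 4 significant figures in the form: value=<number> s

Q_s = Q / 3600 = 210.2 / 3600 = 0.0583889 kg/s
t_res = M / Q_s = 3.63 / 0.0583889 = 62.1694 s

value=62.17 s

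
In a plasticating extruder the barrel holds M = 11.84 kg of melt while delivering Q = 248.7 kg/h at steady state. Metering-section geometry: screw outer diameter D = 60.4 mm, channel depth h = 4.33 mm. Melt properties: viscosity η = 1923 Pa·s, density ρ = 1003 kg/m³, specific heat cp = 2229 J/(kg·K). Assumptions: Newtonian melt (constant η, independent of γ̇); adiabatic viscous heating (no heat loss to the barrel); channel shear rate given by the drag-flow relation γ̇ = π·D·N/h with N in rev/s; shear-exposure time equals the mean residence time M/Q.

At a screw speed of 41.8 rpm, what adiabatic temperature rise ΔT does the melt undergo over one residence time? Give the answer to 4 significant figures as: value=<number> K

value=137.4 K

Convert throughput: Q = 248.7 kg/h = 248.7/3600 = 0.0690833 kg/s
t_res = M / Q_s = 11.84 / 0.0690833 = 171.387 s
Convert to SI: D = 0.0604 m, h = 0.00433 m, N = 41.8/60 = 0.696667 rev/s
γ̇ = π D N / h = (π)(0.0604)(0.696667) / 0.00433 = 30.5298 s⁻¹
Adiabatic rise: ΔT = η γ̇² t_res / (ρ cp) = 1923·(30.5298)²·171.387 / (1003·2229) = 137.402 K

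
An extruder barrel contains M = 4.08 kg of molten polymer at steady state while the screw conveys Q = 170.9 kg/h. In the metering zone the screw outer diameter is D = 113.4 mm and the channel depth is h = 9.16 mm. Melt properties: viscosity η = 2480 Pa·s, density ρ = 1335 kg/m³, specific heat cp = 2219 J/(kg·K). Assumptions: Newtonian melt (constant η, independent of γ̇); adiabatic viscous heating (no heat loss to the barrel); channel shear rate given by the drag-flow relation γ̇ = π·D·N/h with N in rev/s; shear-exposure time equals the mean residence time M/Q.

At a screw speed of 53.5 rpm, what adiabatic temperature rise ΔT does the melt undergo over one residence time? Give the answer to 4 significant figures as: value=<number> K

Convert throughput: Q = 170.9 kg/h = 170.9/3600 = 0.0474722 kg/s
Mean residence time: t_res = M/Q_s = 4.08 kg / 0.0474722 kg/s = 85.945 s
Geometry in metres: D = 113.4 mm → 0.1134 m, h = 9.16 mm → 0.00916 m; screw speed N = 53.5 rpm = 0.891667 rev/s
γ̇ = π·D·N / h = π · 0.1134 · 0.891667 / 0.00916 = 34.6793 s⁻¹
ΔT = η·γ̇²·t_res/(ρ·cp) = [2480 × 34.6793² × 85.945] / [1335 × 2219] = 86.5314 K

value=86.53 K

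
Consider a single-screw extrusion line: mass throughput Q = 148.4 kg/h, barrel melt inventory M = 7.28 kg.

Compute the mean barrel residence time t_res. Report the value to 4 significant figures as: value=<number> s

value=176.6 s

Q_s = Q / 3600 = 148.4 / 3600 = 0.0412222 kg/s
t_res = M / Q_s = 7.28 ÷ 0.0412222 = 176.604 s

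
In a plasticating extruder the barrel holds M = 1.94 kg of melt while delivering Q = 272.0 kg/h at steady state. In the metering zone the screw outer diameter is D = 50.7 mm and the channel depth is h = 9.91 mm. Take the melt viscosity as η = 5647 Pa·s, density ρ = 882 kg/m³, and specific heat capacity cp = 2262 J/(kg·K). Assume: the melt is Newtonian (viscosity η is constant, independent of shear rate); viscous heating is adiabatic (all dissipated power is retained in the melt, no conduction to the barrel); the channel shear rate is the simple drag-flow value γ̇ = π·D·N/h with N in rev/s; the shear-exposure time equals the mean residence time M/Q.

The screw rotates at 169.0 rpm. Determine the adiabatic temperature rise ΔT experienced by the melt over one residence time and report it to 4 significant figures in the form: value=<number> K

Throughput in SI: Q_s = 272.0 kg/h ÷ 3600 s/h = 0.0755556 kg/s
Mean residence time: t_res = M/Q_s = 1.94 kg / 0.0755556 kg/s = 25.6765 s
D = 50.7 mm = 0.0507 m;  h = 9.91 mm = 0.00991 m;  N = 169.0 rpm / 60 = 2.81667 rev/s
γ̇ = π·D·N / h = π · 0.0507 · 2.81667 / 0.00991 = 45.271 s⁻¹
ΔT = η·γ̇²·t_res/(ρ·cp) = [5647 × 45.271² × 25.6765] / [882 × 2262] = 148.947 K

value=148.9 K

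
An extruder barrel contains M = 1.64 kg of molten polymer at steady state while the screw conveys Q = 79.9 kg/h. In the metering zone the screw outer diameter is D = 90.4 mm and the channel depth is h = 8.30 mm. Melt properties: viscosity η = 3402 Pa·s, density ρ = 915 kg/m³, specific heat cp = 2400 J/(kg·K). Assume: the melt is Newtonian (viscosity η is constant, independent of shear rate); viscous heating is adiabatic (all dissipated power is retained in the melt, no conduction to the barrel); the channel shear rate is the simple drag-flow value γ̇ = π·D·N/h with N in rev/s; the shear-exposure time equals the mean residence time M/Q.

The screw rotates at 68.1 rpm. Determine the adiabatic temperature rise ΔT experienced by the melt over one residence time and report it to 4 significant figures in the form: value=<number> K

value=172.7 K

Q_s = Q / 3600 = 79.9 / 3600 = 0.0221944 kg/s
t_res = M / Q_s = 1.64 / 0.0221944 = 73.8924 s
D = 90.4 mm = 0.0904 m;  h = 8.30 mm = 0.0083 m;  N = 68.1 rpm / 60 = 1.135 rev/s
Shear rate: γ̇ = πDN/h = π·0.0904·1.135/0.0083 = 38.8361 s⁻¹
ΔT = η·γ̇²·t_res/(ρ·cp) = [3402 × 38.8361² × 73.8924] / [915 × 2400] = 172.653 K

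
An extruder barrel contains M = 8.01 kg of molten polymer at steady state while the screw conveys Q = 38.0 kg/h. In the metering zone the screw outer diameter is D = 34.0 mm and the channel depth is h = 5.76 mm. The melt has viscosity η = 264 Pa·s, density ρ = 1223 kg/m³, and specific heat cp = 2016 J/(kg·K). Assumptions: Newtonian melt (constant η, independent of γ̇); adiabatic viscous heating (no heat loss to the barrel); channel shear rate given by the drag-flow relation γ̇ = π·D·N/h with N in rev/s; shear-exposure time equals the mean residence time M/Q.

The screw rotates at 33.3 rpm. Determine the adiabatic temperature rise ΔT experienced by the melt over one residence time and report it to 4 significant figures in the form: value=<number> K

Convert throughput: Q = 38.0 kg/h = 38.0/3600 = 0.0105556 kg/s
t_res = M / Q_s = 8.01 ÷ 0.0105556 = 758.842 s
D = 34.0 mm = 0.034 m;  h = 5.76 mm = 0.00576 m;  N = 33.3 rpm / 60 = 0.555 rev/s
γ̇ = π·D·N / h = π · 0.034 · 0.555 / 0.00576 = 10.292 s⁻¹
ΔT = η·γ̇²·t_res/(ρ·cp) = [264 × 10.292² × 758.842] / [1223 × 2016] = 8.60671 K

value=8.607 K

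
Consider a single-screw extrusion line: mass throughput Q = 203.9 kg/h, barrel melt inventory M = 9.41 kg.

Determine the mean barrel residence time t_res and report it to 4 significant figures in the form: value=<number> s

Throughput in SI: Q_s = 203.9 kg/h ÷ 3600 s/h = 0.0566389 kg/s
t_res = M / Q_s = 9.41 ÷ 0.0566389 = 166.14 s

value=166.1 s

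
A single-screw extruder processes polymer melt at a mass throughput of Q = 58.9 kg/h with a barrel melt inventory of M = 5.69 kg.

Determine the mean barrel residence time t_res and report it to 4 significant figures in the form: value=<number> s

value=347.8 s

Throughput in SI: Q_s = 58.9 kg/h ÷ 3600 s/h = 0.0163611 kg/s
t_res = M / Q_s = 5.69 / 0.0163611 = 347.776 s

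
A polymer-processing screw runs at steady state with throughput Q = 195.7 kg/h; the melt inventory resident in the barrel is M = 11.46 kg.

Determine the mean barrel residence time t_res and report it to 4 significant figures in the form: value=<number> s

Throughput in SI: Q_s = 195.7 kg/h ÷ 3600 s/h = 0.0543611 kg/s
t_res = M / Q_s = 11.46 ÷ 0.0543611 = 210.812 s

value=210.8 s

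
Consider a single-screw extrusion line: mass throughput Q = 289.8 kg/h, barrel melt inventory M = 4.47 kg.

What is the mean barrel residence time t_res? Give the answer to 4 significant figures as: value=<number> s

value=55.53 s

Convert throughput: Q = 289.8 kg/h = 289.8/3600 = 0.0805 kg/s
Mean residence time: t_res = M/Q_s = 4.47 kg / 0.0805 kg/s = 55.528 s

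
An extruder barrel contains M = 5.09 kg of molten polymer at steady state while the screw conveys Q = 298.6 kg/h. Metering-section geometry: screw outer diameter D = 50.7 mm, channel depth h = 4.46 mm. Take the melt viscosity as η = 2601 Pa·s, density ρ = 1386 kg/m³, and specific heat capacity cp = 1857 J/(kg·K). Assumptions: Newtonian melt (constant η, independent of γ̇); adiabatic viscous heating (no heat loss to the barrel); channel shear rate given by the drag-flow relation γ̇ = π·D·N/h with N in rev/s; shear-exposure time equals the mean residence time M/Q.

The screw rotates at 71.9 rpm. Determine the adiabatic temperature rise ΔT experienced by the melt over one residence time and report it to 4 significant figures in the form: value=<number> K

Throughput in SI: Q_s = 298.6 kg/h ÷ 3600 s/h = 0.0829444 kg/s
t_res = M / Q_s = 5.09 / 0.0829444 = 61.3664 s
Convert to SI: D = 0.0507 m, h = 0.00446 m, N = 71.9/60 = 1.19833 rev/s
γ̇ = π D N / h = (π)(0.0507)(1.19833) / 0.00446 = 42.7957 s⁻¹
ΔT = η·γ̇²·t_res/(ρ·cp) = [2601 × 42.7957² × 61.3664] / [1386 × 1857] = 113.579 K

value=113.6 K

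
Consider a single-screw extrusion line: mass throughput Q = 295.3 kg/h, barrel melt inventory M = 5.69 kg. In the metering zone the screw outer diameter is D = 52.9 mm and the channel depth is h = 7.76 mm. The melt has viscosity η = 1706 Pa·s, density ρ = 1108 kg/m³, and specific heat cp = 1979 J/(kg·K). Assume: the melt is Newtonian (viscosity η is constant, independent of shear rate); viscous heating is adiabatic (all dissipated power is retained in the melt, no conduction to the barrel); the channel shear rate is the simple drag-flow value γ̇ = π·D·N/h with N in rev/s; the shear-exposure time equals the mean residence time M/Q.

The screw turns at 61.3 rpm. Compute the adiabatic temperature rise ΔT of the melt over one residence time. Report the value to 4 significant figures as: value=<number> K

Convert throughput: Q = 295.3 kg/h = 295.3/3600 = 0.0820278 kg/s
t_res = M / Q_s = 5.69 / 0.0820278 = 69.3667 s
D = 52.9 mm = 0.0529 m;  h = 7.76 mm = 0.00776 m;  N = 61.3 rpm / 60 = 1.02167 rev/s
Shear rate: γ̇ = πDN/h = π·0.0529·1.02167/0.00776 = 21.8803 s⁻¹
Adiabatic rise: ΔT = η γ̇² t_res / (ρ cp) = 1706·(21.8803)²·69.3667 / (1108·1979) = 25.8375 K

value=25.84 K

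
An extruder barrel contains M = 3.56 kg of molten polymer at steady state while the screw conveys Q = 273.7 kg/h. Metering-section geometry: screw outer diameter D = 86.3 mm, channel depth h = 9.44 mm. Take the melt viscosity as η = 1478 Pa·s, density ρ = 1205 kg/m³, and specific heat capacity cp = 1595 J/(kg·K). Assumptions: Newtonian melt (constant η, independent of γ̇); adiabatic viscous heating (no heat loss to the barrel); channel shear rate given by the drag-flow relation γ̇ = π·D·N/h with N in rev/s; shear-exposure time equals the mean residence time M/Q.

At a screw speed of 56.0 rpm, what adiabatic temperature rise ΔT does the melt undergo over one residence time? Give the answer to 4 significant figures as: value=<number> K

value=25.87 K

Q_s = Q / 3600 = 273.7 / 3600 = 0.0760278 kg/s
Mean residence time: t_res = M/Q_s = 3.56 kg / 0.0760278 kg/s = 46.825 s
D = 86.3 mm = 0.0863 m;  h = 9.44 mm = 0.00944 m;  N = 56.0 rpm / 60 = 0.933333 rev/s
Shear rate: γ̇ = πDN/h = π·0.0863·0.933333/0.00944 = 26.8056 s⁻¹
Adiabatic rise: ΔT = η γ̇² t_res / (ρ cp) = 1478·(26.8056)²·46.825 / (1205·1595) = 25.8735 K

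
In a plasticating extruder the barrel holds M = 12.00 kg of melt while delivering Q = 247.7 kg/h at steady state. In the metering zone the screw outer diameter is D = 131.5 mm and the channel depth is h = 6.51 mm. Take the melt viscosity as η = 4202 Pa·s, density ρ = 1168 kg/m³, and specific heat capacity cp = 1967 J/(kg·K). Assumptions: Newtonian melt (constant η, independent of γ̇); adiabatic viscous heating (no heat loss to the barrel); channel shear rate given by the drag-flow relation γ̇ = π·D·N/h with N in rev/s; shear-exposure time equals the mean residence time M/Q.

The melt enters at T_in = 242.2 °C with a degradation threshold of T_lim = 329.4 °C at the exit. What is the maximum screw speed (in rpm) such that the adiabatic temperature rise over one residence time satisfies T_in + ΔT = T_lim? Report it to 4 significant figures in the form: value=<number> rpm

value=15.63 rpm

Q_s = Q / 3600 = 247.7 / 3600 = 0.0688056 kg/s
t_res = M / Q_s = 12.00 / 0.0688056 = 174.405 s
D = 131.5 mm = 0.1315 m;  h = 6.51 mm = 0.00651 m
Allowable rise: ΔT_a = T_lim − T_in = 329.4 − 242.2 = 87.2 K
γ̇_max² = ΔT_a·ρ·cp/(η·t_res) = 87.2·1168·1967/(4202·174.405) = 273.369 s⁻²
γ̇_max = sqrt(273.369) = 16.5339 s⁻¹
N_max = γ̇_max h / (πD) = 16.5339·0.00651/(π·0.1315) = 0.260544 rev/s → ×60 = 15.6326 rpm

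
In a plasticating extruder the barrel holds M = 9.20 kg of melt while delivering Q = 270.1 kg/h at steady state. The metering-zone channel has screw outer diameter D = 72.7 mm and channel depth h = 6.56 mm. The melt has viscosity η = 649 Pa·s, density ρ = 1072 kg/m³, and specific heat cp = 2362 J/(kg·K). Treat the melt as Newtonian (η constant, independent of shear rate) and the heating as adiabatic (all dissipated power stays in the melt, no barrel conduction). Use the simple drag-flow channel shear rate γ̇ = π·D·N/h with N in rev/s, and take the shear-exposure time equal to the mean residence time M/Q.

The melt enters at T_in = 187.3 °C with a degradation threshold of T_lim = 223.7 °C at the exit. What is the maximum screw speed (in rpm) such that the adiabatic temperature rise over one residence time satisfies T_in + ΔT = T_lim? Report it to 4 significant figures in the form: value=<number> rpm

value=58.65 rpm

Throughput in SI: Q_s = 270.1 kg/h ÷ 3600 s/h = 0.0750278 kg/s
t_res = M / Q_s = 9.20 ÷ 0.0750278 = 122.621 s
Geometry in SI: D = 72.7 mm → 0.0727 m, h = 6.56 mm → 0.00656 m
ΔT_a = T_lim − T_in = 223.7 − 187.3 = 36.4 K
γ̇_max² = ΔT_a·ρ·cp/(η·t_res) = 36.4·1072·2362/(649·122.621) = 1158.15 s⁻²
Take the square root: γ̇_max = √(1158.15) = 34.0316 s⁻¹
N_max = γ̇_max·h / (π·D) = 34.0316 · 0.00656 / (π · 0.0727) = 0.977468 rev/s = 58.6481 rpm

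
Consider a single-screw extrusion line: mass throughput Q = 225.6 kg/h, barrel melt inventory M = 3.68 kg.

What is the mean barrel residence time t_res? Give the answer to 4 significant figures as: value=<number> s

value=58.72 s

Q_s = Q / 3600 = 225.6 / 3600 = 0.0626667 kg/s
Mean residence time: t_res = M/Q_s = 3.68 kg / 0.0626667 kg/s = 58.7234 s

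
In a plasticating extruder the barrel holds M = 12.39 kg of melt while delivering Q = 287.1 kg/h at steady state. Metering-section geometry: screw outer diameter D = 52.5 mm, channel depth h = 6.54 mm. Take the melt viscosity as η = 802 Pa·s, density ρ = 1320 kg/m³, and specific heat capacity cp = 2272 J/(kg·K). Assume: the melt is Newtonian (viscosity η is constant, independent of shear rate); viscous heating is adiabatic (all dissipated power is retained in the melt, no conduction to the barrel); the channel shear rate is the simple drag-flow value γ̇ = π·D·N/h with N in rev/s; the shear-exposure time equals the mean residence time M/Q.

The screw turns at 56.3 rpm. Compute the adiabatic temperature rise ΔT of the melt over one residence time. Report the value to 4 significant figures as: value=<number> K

Q_s = Q / 3600 = 287.1 / 3600 = 0.07975 kg/s
t_res = M / Q_s = 12.39 ÷ 0.07975 = 155.361 s
D = 52.5 mm = 0.0525 m;  h = 6.54 mm = 0.00654 m;  N = 56.3 rpm / 60 = 0.938333 rev/s
Shear rate: γ̇ = πDN/h = π·0.0525·0.938333/0.00654 = 23.664 s⁻¹
ΔT = η·γ̇²·t_res/(ρ·cp) = [802 × 23.664² × 155.361] / [1320 × 2272] = 23.2654 K

value=23.27 K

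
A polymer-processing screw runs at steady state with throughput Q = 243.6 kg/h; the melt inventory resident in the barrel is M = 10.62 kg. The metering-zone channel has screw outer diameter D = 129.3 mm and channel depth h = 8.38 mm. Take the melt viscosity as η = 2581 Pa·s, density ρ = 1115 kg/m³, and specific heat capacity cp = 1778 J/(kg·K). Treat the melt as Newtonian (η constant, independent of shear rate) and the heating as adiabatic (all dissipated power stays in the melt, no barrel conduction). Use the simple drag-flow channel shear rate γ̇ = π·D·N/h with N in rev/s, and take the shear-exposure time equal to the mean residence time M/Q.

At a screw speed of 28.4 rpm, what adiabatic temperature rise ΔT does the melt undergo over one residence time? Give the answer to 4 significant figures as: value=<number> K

value=107.6 K

Throughput in SI: Q_s = 243.6 kg/h ÷ 3600 s/h = 0.0676667 kg/s
t_res = M / Q_s = 10.62 / 0.0676667 = 156.946 s
Convert to SI: D = 0.1293 m, h = 0.00838 m, N = 28.4/60 = 0.473333 rev/s
Shear rate: γ̇ = πDN/h = π·0.1293·0.473333/0.00838 = 22.9441 s⁻¹
ΔT = η·γ̇²·t_res/(ρ·cp) = [2581 × 22.9441² × 156.946] / [1115 × 1778] = 107.566 K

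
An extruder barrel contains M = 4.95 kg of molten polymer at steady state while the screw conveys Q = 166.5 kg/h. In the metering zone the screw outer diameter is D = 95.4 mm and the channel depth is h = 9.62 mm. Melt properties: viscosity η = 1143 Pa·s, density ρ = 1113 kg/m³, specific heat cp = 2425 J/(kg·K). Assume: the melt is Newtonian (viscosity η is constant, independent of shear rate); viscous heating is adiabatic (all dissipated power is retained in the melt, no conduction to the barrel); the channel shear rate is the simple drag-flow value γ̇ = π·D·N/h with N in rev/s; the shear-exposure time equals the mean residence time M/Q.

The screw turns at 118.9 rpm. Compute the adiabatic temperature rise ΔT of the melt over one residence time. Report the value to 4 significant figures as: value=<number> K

Convert throughput: Q = 166.5 kg/h = 166.5/3600 = 0.04625 kg/s
t_res = M / Q_s = 4.95 / 0.04625 = 107.027 s
D = 95.4 mm = 0.0954 m;  h = 9.62 mm = 0.00962 m;  N = 118.9 rpm / 60 = 1.98167 rev/s
γ̇ = π D N / h = (π)(0.0954)(1.98167) / 0.00962 = 61.7382 s⁻¹
ΔT = η·γ̇²·t_res / (ρ·cp) = 1143 · (61.7382)² · 107.027 / (1113 · 2425) = 172.759 K

value=172.8 K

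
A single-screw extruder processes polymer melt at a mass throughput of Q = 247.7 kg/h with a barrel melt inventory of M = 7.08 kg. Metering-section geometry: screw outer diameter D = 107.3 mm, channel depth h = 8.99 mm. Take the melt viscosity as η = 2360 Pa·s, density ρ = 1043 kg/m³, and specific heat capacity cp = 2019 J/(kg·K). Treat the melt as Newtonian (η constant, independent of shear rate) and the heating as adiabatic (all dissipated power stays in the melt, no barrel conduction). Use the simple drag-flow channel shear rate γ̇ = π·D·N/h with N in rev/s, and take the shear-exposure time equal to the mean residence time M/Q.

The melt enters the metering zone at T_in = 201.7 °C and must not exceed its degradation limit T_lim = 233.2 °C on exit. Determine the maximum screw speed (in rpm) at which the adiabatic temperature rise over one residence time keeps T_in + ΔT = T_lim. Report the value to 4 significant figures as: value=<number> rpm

value=26.45 rpm

Q_s = Q / 3600 = 247.7 / 3600 = 0.0688056 kg/s
t_res = M / Q_s = 7.08 ÷ 0.0688056 = 102.899 s
Geometry in SI: D = 107.3 mm → 0.1073 m, h = 8.99 mm → 0.00899 m
Allowable rise: ΔT_a = T_lim − T_in = 233.2 − 201.7 = 31.5 K
γ̇_max² = ΔT_a·ρ·cp/(η·t_res) = 31.5·1043·2019/(2360·102.899) = 273.155 s⁻²
γ̇_max = √273.155 = 16.5274 s⁻¹
N_max = γ̇_max·h / (π·D) = 16.5274 · 0.00899 / (π · 0.1073) = 0.440773 rev/s = 26.4464 rpm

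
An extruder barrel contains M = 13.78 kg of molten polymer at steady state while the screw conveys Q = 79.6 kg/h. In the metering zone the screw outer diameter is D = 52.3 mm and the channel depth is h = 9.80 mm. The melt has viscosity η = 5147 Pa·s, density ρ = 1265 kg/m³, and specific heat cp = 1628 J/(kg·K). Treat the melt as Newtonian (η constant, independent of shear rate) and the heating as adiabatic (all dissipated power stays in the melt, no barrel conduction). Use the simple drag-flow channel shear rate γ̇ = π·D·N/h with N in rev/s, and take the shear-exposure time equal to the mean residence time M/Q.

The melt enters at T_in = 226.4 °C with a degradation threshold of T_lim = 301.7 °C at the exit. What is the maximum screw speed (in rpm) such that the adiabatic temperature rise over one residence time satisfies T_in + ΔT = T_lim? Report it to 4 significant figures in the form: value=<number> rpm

Convert throughput: Q = 79.6 kg/h = 79.6/3600 = 0.0221111 kg/s
Mean residence time: t_res = M/Q_s = 13.78 kg / 0.0221111 kg/s = 623.216 s
D = 52.3 mm = 0.0523 m;  h = 9.80 mm = 0.0098 m
ΔT_a = T_lim − T_in = 301.7 °C − 226.4 °C = 75.3 K
γ̇_max² = ΔT_a·ρ·cp / (η·t_res) = [75.3 × 1265 × 1628] / [5147 × 623.216] = 48.3445 s⁻²
γ̇_max = sqrt(48.3445) = 6.95302 s⁻¹
Solve γ̇ = πDN/h for N: N_max = γ̇_max·h/(π·D) = 6.95302 × 0.0098 / (π × 0.0523) = 0.414713 rev/s = 24.8828 rpm

value=24.88 rpm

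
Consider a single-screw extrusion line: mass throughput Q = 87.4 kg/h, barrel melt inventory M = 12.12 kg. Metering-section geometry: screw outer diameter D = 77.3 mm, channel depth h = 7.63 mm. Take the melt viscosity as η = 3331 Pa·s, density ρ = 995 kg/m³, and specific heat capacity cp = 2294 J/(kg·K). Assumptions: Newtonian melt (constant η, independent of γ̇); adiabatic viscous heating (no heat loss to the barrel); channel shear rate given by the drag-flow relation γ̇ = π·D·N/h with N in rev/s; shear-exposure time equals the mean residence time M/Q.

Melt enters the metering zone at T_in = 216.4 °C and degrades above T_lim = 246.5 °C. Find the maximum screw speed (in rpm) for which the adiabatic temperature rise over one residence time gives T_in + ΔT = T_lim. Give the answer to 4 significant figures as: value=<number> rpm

Throughput in SI: Q_s = 87.4 kg/h ÷ 3600 s/h = 0.0242778 kg/s
t_res = M / Q_s = 12.12 / 0.0242778 = 499.222 s
D = 77.3 mm = 0.0773 m;  h = 7.63 mm = 0.00763 m
ΔT_a = T_lim − T_in = 246.5 °C − 216.4 °C = 30.1 K
Invert ΔT = ηγ̇²t_res/(ρcp) for γ̇: γ̇_max² = ΔT_a ρ cp / (η t_res) = 30.1·995·2294 / (3331·499.222) = 41.3157 s⁻²
Take the square root: γ̇_max = √(41.3157) = 6.42773 s⁻¹
N_max = γ̇_max·h / (π·D) = 6.42773 · 0.00763 / (π · 0.0773) = 0.201954 rev/s = 12.1172 rpm

value=12.12 rpm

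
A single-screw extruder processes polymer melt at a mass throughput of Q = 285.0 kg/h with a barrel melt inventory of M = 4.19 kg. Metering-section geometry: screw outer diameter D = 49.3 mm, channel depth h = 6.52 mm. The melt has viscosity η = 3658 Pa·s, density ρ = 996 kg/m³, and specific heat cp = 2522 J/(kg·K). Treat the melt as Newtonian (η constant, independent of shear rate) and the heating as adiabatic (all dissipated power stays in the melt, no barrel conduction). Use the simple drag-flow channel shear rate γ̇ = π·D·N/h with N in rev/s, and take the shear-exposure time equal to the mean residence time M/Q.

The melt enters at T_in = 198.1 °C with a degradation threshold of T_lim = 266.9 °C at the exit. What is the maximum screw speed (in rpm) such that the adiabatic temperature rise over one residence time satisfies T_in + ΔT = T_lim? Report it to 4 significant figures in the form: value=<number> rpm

Q_s = Q / 3600 = 285.0 / 3600 = 0.0791667 kg/s
t_res = M / Q_s = 4.19 / 0.0791667 = 52.9263 s
Convert to metres: D = 0.0493 m, h = 0.00652 m
Allowable rise: ΔT_a = T_lim − T_in = 266.9 − 198.1 = 68.8 K
γ̇_max² = ΔT_a·ρ·cp/(η·t_res) = 68.8·996·2522/(3658·52.9263) = 892.642 s⁻²
γ̇_max = √892.642 = 29.8771 s⁻¹
N_max = γ̇_max·h / (π·D) = 29.8771 · 0.00652 / (π · 0.0493) = 1.25774 rev/s = 75.4642 rpm

value=75.46 rpm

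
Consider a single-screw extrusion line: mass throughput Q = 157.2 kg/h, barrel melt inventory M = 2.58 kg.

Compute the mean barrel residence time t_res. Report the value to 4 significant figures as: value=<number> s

value=59.08 s

Convert throughput: Q = 157.2 kg/h = 157.2/3600 = 0.0436667 kg/s
Mean residence time: t_res = M/Q_s = 2.58 kg / 0.0436667 kg/s = 59.084 s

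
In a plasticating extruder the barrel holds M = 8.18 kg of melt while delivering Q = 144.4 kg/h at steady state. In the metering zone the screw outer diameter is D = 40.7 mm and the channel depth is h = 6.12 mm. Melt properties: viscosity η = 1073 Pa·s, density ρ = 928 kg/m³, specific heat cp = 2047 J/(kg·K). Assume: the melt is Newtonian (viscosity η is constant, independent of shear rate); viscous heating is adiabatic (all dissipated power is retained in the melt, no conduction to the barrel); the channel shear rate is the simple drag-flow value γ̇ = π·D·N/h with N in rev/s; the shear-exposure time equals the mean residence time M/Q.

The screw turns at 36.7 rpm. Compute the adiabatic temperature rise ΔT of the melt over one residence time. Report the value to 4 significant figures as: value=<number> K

Convert throughput: Q = 144.4 kg/h = 144.4/3600 = 0.0401111 kg/s
Mean residence time: t_res = M/Q_s = 8.18 kg / 0.0401111 kg/s = 203.934 s
Geometry in metres: D = 40.7 mm → 0.0407 m, h = 6.12 mm → 0.00612 m; screw speed N = 36.7 rpm = 0.611667 rev/s
Shear rate: γ̇ = πDN/h = π·0.0407·0.611667/0.00612 = 12.7793 s⁻¹
Adiabatic rise: ΔT = η γ̇² t_res / (ρ cp) = 1073·(12.7793)²·203.934 / (928·2047) = 18.8121 K

value=18.81 K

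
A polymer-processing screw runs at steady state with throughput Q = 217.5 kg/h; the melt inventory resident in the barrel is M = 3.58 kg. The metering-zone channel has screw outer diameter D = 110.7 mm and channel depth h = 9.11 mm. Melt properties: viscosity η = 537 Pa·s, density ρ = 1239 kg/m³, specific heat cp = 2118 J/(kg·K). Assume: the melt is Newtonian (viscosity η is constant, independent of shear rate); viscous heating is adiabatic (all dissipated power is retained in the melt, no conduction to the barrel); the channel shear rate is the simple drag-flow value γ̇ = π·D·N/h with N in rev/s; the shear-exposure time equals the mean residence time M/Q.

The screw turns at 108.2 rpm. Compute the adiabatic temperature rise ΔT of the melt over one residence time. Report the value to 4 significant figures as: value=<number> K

value=57.47 K

Convert throughput: Q = 217.5 kg/h = 217.5/3600 = 0.0604167 kg/s
Mean residence time: t_res = M/Q_s = 3.58 kg / 0.0604167 kg/s = 59.2552 s
Convert to SI: D = 0.1107 m, h = 0.00911 m, N = 108.2/60 = 1.80333 rev/s
γ̇ = π·D·N / h = π · 0.1107 · 1.80333 / 0.00911 = 68.8423 s⁻¹
Adiabatic rise: ΔT = η γ̇² t_res / (ρ cp) = 537·(68.8423)²·59.2552 / (1239·2118) = 57.4663 K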